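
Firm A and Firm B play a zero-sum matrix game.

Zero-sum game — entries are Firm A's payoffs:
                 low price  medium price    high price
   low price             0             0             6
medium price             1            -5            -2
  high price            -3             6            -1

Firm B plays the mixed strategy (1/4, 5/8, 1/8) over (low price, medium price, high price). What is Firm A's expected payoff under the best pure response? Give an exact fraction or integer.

low price: (0)·(1/4) + (0)·(5/8) + (6)·(1/8) = 3/4.
medium price: (1)·(1/4) + (-5)·(5/8) + (-2)·(1/8) = -25/8.
high price: (-3)·(1/4) + (6)·(5/8) + (-1)·(1/8) = 23/8.
The best pure response is high price with expected payoff 23/8.

23/8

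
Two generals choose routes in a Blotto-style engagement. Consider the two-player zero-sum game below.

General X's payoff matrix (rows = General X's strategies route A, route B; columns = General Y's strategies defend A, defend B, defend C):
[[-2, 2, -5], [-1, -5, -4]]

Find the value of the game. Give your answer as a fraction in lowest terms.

Column defend A is strictly dominated by defend C for General Y (it gives General X more in every row).
The remaining 2×2 game on (route A, route B) × (defend B, defend C) has no saddle point. Let General X play route A with probability p; indifference gives 2p − 5(1−p) = −5p − 4(1−p), so p = 1/8.
Similarly General Y's optimal q on defend B is 1/8, and the value is 2·(1/8) + (-5)·(7/8) = -33/8.

-33/8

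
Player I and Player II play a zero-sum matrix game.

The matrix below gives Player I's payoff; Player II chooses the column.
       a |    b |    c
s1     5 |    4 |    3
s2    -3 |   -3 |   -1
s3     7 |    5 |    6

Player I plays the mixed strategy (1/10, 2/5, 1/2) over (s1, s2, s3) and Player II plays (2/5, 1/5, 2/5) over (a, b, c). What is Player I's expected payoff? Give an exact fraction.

131/50

Against (2/5, 1/5, 2/5), each row's expected payoff is s1: 4; s2: -11/5; s3: 31/5.
Taking the (1/10, 2/5, 1/2)-weighted average: (1/10)·(4) + (2/5)·(-11/5) + (1/2)·(31/5) = 131/50.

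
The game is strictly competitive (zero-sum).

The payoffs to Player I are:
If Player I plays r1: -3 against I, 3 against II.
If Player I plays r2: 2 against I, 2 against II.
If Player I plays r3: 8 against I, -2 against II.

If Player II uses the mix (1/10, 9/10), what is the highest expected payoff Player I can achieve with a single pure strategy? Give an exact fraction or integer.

12/5

r1: (-3)·(1/10) + (3)·(9/10) = 12/5.
r2: (2)·(1/10) + (2)·(9/10) = 2.
r3: (8)·(1/10) + (-2)·(9/10) = -1.
The best pure response is r1 with expected payoff 12/5.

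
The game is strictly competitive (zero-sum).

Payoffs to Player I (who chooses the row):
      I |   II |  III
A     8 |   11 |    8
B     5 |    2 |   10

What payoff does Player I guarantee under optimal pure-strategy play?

Row minima: 8, 2 → Player I's maximin is 8.
Column maxima: 8, 11, 10 → Player II's minimax is 8.
They coincide at (A, I), so the value is 8.

8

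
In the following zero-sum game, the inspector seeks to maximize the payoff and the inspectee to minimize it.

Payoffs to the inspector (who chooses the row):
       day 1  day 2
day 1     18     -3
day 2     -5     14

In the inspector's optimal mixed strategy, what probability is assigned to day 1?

19/40

Row minima are -3 and -5, so the inspector's maximin is -3; column maxima are 18 and 14, so the inspectee's minimax is 14. These differ, so the equilibrium is in mixed strategies.
Let the inspector play day 1 with probability p. The inspectee is indifferent when 18p − 5(1−p) = −3p + 14(1−p), giving p = 19/40.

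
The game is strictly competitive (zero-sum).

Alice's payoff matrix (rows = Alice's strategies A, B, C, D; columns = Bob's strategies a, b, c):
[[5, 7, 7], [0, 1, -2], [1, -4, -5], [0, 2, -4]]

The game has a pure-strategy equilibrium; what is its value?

Row minima: 5, -2, -5, -4 → Alice's maximin is 5.
Column maxima: 5, 7, 7 → Bob's minimax is 5.
They coincide at (A, a), so the value is 5.

5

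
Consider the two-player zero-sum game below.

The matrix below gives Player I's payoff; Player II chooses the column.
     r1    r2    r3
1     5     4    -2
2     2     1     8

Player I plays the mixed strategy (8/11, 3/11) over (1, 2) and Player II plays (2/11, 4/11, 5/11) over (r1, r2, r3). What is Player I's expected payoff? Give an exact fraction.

Against (2/11, 4/11, 5/11), each row's expected payoff is 1: 16/11; 2: 48/11.
Taking the (8/11, 3/11)-weighted average: (8/11)·(16/11) + (3/11)·(48/11) = 272/121.

272/121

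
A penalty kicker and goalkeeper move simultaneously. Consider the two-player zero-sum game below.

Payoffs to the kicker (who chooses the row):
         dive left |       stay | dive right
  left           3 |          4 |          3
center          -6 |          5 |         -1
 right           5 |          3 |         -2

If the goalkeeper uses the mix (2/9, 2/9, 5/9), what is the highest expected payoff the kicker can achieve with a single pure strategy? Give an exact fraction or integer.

left: (3)·(2/9) + (4)·(2/9) + (3)·(5/9) = 29/9.
center: (-6)·(2/9) + (5)·(2/9) + (-1)·(5/9) = -7/9.
right: (5)·(2/9) + (3)·(2/9) + (-2)·(5/9) = 2/3.
The best pure response is left with expected payoff 29/9.

29/9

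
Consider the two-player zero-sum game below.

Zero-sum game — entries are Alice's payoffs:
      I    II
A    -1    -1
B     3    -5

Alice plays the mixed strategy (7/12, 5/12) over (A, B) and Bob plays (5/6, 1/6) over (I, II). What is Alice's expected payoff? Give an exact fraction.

Against (5/6, 1/6), each row's expected payoff is A: -1; B: 5/3.
Taking the (7/12, 5/12)-weighted average: (7/12)·(-1) + (5/12)·(5/3) = 1/9.

1/9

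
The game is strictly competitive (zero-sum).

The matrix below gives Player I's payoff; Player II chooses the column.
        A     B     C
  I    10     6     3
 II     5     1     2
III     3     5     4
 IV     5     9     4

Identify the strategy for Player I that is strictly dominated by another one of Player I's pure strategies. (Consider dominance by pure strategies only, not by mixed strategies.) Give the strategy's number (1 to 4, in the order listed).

Compare II with I: 10 > 5, 6 > 1, 3 > 2.
So I strictly dominates II for Player I; II is strictly dominated.

2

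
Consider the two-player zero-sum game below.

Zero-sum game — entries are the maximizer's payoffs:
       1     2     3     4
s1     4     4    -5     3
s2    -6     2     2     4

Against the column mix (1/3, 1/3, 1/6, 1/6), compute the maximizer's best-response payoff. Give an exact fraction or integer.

s1: (4)·(1/3) + (4)·(1/3) + (-5)·(1/6) + (3)·(1/6) = 7/3.
s2: (-6)·(1/3) + (2)·(1/3) + (2)·(1/6) + (4)·(1/6) = -1/3.
The best pure response is s1 with expected payoff 7/3.

7/3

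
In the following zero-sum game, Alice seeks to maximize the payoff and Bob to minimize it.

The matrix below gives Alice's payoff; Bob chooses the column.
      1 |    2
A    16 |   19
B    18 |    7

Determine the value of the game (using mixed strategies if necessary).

115/7

Row minima are 16 and 7, so Alice's maximin is 16; column maxima are 18 and 19, so Bob's minimax is 18. These differ, so the equilibrium is in mixed strategies.
Let Alice play A with probability p. Bob is indifferent when 16p + 18(1−p) = 19p + 7(1−p), giving p = 11/14.
Let Bob play 1 with probability q. Alice is indifferent when 16q + 19(1−q) = 18q + 7(1−q), giving q = 6/7.
The value is 16·(6/7) + (19)·(1/7) = 115/7.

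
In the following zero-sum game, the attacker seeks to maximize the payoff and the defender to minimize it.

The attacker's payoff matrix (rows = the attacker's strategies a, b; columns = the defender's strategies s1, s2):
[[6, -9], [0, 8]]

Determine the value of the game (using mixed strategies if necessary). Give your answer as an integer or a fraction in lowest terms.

48/23

Row minima are -9 and 0, so the attacker's maximin is 0; column maxima are 6 and 8, so the defender's minimax is 6. These differ, so the equilibrium is in mixed strategies.
Let the attacker play a with probability p. The defender is indifferent when 6p = −9p + 8(1−p), giving p = 8/23.
Let the defender play s1 with probability q. The attacker is indifferent when 6q − 9(1−q) = 8(1−q), giving q = 17/23.
The value is 6·(17/23) + (-9)·(6/23) = 48/23.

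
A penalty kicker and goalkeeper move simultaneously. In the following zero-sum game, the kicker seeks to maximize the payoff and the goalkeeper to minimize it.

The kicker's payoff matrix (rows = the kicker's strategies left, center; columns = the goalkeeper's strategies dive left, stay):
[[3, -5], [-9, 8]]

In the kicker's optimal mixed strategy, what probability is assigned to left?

Row minima are -5 and -9, so the kicker's maximin is -5; column maxima are 3 and 8, so the goalkeeper's minimax is 3. These differ, so the equilibrium is in mixed strategies.
Let the kicker play left with probability p. The goalkeeper is indifferent when 3p − 9(1−p) = −5p + 8(1−p), giving p = 17/25.

17/25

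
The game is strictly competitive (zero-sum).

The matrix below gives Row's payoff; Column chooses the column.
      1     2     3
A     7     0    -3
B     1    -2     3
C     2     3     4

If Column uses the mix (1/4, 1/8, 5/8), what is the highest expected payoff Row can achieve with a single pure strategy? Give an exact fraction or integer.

27/8

A: (7)·(1/4) + (0)·(1/8) + (-3)·(5/8) = -1/8.
B: (1)·(1/4) + (-2)·(1/8) + (3)·(5/8) = 15/8.
C: (2)·(1/4) + (3)·(1/8) + (4)·(5/8) = 27/8.
The best pure response is C with expected payoff 27/8.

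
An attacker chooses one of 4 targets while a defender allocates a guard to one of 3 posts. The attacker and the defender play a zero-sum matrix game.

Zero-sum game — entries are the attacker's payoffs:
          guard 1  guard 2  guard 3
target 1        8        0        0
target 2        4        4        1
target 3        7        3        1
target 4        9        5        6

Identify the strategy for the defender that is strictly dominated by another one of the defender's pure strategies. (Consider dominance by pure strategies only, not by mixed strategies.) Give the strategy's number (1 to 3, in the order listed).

The defender prefers columns that give the attacker less. Compare guard 1 with guard 3: 0 < 8, 1 < 4, 1 < 7, 6 < 9.
So guard 3 strictly dominates guard 1 for the defender; guard 1 is strictly dominated.

1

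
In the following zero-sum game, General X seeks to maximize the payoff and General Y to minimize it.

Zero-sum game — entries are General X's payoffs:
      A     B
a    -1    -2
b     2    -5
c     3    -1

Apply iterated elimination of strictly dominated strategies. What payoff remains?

Row b is strictly dominated by row c (3>2, -1>-5); eliminate b.
Row a is strictly dominated by row c (3>-1, -1>-2); eliminate a.
Column A is strictly dominated by B for General Y (-1<3); eliminate A.
Only (c, B) remains, with payoff -1.

-1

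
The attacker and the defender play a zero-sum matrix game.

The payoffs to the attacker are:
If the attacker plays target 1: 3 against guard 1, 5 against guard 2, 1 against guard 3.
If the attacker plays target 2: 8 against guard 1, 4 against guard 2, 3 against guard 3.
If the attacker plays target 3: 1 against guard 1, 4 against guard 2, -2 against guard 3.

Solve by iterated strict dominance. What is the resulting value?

3

Row target 3 is strictly dominated by row target 1 (3>1, 5>4, 1>-2); eliminate target 3.
Column guard 1 is strictly dominated by guard 3 for the defender (1<3, 3<8); eliminate guard 1.
Column guard 2 is strictly dominated by guard 3 for the defender (1<5, 3<4); eliminate guard 2.
Row target 1 is strictly dominated by row target 2 (3>1); eliminate target 1.
Only (target 2, guard 3) remains, with payoff 3.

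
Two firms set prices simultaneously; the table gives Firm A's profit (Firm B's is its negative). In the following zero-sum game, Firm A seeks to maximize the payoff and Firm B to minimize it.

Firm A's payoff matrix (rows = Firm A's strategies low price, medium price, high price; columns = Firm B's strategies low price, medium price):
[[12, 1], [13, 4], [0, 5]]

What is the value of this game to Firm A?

Row low price is strictly dominated by row medium price, so Firm A never plays it.
The remaining 2×2 game on (medium price, high price) × (low price, medium price) has no saddle point. Let Firm A play medium price with probability p; indifference gives 13p = 4p + 5(1−p), so p = 5/14.
Similarly Firm B's optimal q on low price is 1/14, and the value is 13·(1/14) + (4)·(13/14) = 65/14.

65/14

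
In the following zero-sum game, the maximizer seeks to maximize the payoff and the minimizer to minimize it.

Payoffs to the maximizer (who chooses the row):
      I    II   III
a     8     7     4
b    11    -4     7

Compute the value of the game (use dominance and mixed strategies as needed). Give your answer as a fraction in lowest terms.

Column I is strictly dominated by III for the minimizer (it gives the maximizer more in every row).
The remaining 2×2 game on (a, b) × (II, III) has no saddle point. Let the maximizer play a with probability p; indifference gives 7p − 4(1−p) = 4p + 7(1−p), so p = 11/14.
Similarly the minimizer's optimal q on II is 3/14, and the value is 7·(3/14) + (4)·(11/14) = 65/14.

65/14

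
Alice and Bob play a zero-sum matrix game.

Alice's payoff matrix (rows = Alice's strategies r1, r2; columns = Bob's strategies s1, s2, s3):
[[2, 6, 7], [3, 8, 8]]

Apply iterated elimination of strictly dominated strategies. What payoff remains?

3

Row r1 is strictly dominated by row r2 (3>2, 8>6, 8>7); eliminate r1.
Column s3 is strictly dominated by s1 for Bob (3<8); eliminate s3.
Column s2 is strictly dominated by s1 for Bob (3<8); eliminate s2.
Only (r2, s1) remains, with payoff 3.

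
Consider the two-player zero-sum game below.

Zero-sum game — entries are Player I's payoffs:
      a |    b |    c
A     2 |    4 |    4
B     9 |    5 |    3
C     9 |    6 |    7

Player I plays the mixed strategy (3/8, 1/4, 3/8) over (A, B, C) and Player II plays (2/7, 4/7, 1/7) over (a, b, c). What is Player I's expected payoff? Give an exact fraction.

Against (2/7, 4/7, 1/7), each row's expected payoff is A: 24/7; B: 41/7; C: 7.
Taking the (3/8, 1/4, 3/8)-weighted average: (3/8)·(24/7) + (1/4)·(41/7) + (3/8)·(7) = 43/8.

43/8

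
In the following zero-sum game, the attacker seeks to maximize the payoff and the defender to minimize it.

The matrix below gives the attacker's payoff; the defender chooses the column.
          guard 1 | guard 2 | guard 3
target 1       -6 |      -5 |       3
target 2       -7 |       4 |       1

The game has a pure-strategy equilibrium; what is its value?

Row minima: -6, -7 → the attacker's maximin is -6.
Column maxima: -6, 4, 3 → the defender's minimax is -6.
They coincide at (target 1, guard 1), so the value is -6.

-6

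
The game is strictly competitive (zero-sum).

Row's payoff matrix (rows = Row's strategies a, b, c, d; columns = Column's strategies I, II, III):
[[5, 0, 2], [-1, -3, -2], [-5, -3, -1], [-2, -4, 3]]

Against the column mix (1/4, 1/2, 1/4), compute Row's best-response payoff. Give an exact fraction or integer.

7/4

a: (5)·(1/4) + (0)·(1/2) + (2)·(1/4) = 7/4.
b: (-1)·(1/4) + (-3)·(1/2) + (-2)·(1/4) = -9/4.
c: (-5)·(1/4) + (-3)·(1/2) + (-1)·(1/4) = -3.
d: (-2)·(1/4) + (-4)·(1/2) + (3)·(1/4) = -7/4.
The best pure response is a with expected payoff 7/4.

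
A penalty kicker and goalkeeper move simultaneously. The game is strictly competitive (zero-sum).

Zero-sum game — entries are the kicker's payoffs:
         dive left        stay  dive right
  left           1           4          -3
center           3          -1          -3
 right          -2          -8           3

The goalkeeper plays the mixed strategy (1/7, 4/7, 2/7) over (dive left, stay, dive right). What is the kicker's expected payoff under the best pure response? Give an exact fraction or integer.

left: (1)·(1/7) + (4)·(4/7) + (-3)·(2/7) = 11/7.
center: (3)·(1/7) + (-1)·(4/7) + (-3)·(2/7) = -1.
right: (-2)·(1/7) + (-8)·(4/7) + (3)·(2/7) = -4.
The best pure response is left with expected payoff 11/7.

11/7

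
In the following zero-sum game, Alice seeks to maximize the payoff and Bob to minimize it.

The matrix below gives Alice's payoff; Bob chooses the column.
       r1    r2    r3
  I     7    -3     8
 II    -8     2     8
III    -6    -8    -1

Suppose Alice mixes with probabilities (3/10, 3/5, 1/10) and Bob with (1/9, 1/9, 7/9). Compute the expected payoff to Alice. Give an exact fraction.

51/10

Against (1/9, 1/9, 7/9), each row's expected payoff is I: 20/3; II: 50/9; III: -7/3.
Taking the (3/10, 3/5, 1/10)-weighted average: (3/10)·(20/3) + (3/5)·(50/9) + (1/10)·(-7/3) = 51/10.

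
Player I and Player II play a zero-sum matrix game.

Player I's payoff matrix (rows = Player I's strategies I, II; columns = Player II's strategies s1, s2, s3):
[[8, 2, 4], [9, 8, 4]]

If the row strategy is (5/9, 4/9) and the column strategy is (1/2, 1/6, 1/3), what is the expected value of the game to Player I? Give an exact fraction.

Against (1/2, 1/6, 1/3), each row's expected payoff is I: 17/3; II: 43/6.
Taking the (5/9, 4/9)-weighted average: (5/9)·(17/3) + (4/9)·(43/6) = 19/3.

19/3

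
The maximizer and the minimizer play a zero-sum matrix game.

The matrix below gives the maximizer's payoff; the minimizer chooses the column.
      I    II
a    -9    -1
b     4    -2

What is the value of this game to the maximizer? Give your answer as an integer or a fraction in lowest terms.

-11/7

Row minima are -9 and -2, so the maximizer's maximin is -2; column maxima are 4 and -1, so the minimizer's minimax is -1. These differ, so the equilibrium is in mixed strategies.
Let the maximizer play a with probability p. The minimizer is indifferent when −9p + 4(1−p) = −p − 2(1−p), giving p = 3/7.
Let the minimizer play I with probability q. The maximizer is indifferent when −9q − (1−q) = 4q − 2(1−q), giving q = 1/14.
The value is -9·(1/14) + (-1)·(13/14) = -11/7.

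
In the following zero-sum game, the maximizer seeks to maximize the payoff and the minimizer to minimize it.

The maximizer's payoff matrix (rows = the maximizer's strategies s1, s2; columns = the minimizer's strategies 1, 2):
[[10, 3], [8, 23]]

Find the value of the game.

103/11

Row minima are 3 and 8, so the maximizer's maximin is 8; column maxima are 10 and 23, so the minimizer's minimax is 10. These differ, so the equilibrium is in mixed strategies.
Let the maximizer play s1 with probability p. The minimizer is indifferent when 10p + 8(1−p) = 3p + 23(1−p), giving p = 15/22.
Let the minimizer play 1 with probability q. The maximizer is indifferent when 10q + 3(1−q) = 8q + 23(1−q), giving q = 10/11.
The value is 10·(10/11) + (3)·(1/11) = 103/11.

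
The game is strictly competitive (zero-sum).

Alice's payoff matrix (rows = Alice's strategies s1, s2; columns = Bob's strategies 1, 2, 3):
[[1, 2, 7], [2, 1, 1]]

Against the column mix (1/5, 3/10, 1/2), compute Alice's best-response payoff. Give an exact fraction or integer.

s1: (1)·(1/5) + (2)·(3/10) + (7)·(1/2) = 43/10.
s2: (2)·(1/5) + (1)·(3/10) + (1)·(1/2) = 6/5.
The best pure response is s1 with expected payoff 43/10.

43/10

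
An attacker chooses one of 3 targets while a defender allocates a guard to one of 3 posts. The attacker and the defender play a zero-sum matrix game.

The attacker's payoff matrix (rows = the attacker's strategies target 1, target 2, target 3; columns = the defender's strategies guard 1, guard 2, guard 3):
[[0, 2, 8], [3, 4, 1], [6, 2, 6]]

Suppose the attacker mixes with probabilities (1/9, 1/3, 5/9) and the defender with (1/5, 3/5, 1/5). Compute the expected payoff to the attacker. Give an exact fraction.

Against (1/5, 3/5, 1/5), each row's expected payoff is target 1: 14/5; target 2: 16/5; target 3: 18/5.
Taking the (1/9, 1/3, 5/9)-weighted average: (1/9)·(14/5) + (1/3)·(16/5) + (5/9)·(18/5) = 152/45.

152/45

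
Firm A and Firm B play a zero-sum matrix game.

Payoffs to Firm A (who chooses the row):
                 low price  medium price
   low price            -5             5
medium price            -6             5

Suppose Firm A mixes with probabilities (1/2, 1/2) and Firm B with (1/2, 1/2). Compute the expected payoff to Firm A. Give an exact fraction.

-1/4

Against (1/2, 1/2), each row's expected payoff is low price: 0; medium price: -1/2.
Taking the (1/2, 1/2)-weighted average: (1/2)·(0) + (1/2)·(-1/2) = -1/4.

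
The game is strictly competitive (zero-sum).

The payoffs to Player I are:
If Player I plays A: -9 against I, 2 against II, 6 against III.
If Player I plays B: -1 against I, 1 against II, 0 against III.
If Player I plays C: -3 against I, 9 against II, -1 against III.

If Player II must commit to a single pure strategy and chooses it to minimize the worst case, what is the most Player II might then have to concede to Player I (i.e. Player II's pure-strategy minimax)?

-1

The worst case (largest entry) in each column is I: -1, II: 9, III: 6.
The best (smallest) of these is -1.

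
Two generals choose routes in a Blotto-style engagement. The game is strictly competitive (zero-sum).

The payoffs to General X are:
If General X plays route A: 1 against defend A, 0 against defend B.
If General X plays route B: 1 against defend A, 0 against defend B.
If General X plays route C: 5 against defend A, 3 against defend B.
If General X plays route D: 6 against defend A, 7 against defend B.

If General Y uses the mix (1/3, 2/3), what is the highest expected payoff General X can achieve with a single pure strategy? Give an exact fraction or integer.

20/3

route A: (1)·(1/3) + (0)·(2/3) = 1/3.
route B: (1)·(1/3) + (0)·(2/3) = 1/3.
route C: (5)·(1/3) + (3)·(2/3) = 11/3.
route D: (6)·(1/3) + (7)·(2/3) = 20/3.
The best pure response is route D with expected payoff 20/3.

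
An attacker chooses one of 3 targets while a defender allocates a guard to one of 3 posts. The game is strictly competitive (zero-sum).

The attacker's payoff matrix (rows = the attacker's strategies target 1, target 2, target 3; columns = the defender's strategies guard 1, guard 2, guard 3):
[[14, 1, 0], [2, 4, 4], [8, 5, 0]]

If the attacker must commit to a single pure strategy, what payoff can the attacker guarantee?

The worst-case payoff for each row is target 1: 0, target 2: 2, target 3: 0.
The best of these is 2.

2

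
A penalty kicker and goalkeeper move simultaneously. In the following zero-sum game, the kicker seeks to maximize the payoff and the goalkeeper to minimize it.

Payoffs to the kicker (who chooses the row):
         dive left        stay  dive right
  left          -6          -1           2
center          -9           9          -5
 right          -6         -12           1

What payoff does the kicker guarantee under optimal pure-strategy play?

-6

Row minima: -6, -9, -12 → the kicker's maximin is -6.
Column maxima: -6, 9, 2 → the goalkeeper's minimax is -6.
They coincide at (left, dive left), so the value is -6.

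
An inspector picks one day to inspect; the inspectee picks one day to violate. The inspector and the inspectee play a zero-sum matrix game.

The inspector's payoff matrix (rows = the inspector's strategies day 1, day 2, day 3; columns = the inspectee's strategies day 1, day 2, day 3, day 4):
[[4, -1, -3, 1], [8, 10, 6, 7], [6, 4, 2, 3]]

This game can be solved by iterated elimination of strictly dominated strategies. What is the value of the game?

6

Row day 1 is strictly dominated by row day 2 (8>4, 10>-1, 6>-3, 7>1); eliminate day 1.
Column day 1 is strictly dominated by day 3 for the inspectee (6<8, 2<6); eliminate day 1.
Row day 3 is strictly dominated by row day 2 (10>4, 6>2, 7>3); eliminate day 3.
Column day 2 is strictly dominated by day 3 for the inspectee (6<10); eliminate day 2.
Column day 4 is strictly dominated by day 3 for the inspectee (6<7); eliminate day 4.
Only (day 2, day 3) remains, with payoff 6.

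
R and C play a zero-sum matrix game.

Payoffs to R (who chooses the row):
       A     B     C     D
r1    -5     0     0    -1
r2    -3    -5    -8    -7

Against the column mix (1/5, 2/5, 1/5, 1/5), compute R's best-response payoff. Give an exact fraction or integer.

r1: (-5)·(1/5) + (0)·(2/5) + (0)·(1/5) + (-1)·(1/5) = -6/5.
r2: (-3)·(1/5) + (-5)·(2/5) + (-8)·(1/5) + (-7)·(1/5) = -28/5.
The best pure response is r1 with expected payoff -6/5.

-6/5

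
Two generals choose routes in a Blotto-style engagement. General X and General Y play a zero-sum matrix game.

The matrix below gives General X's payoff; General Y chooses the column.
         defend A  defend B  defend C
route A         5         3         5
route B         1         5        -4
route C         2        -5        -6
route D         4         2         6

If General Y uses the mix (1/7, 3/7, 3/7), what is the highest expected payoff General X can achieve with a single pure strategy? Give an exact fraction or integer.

route A: (5)·(1/7) + (3)·(3/7) + (5)·(3/7) = 29/7.
route B: (1)·(1/7) + (5)·(3/7) + (-4)·(3/7) = 4/7.
route C: (2)·(1/7) + (-5)·(3/7) + (-6)·(3/7) = -31/7.
route D: (4)·(1/7) + (2)·(3/7) + (6)·(3/7) = 4.
The best pure response is route A with expected payoff 29/7.

29/7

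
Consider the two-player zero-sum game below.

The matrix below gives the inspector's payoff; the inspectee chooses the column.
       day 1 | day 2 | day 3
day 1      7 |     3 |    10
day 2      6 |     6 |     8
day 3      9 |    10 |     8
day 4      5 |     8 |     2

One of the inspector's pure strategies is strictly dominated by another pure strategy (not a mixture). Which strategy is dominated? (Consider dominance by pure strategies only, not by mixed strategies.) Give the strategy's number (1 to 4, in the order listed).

Compare day 4 with day 3: 9 > 5, 10 > 8, 8 > 2.
So day 3 strictly dominates day 4 for the inspector; day 4 is strictly dominated.

4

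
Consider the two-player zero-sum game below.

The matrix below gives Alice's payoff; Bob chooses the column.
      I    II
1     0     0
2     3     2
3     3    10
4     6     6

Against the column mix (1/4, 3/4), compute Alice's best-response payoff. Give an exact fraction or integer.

1: (0)·(1/4) + (0)·(3/4) = 0.
2: (3)·(1/4) + (2)·(3/4) = 9/4.
3: (3)·(1/4) + (10)·(3/4) = 33/4.
4: (6)·(1/4) + (6)·(3/4) = 6.
The best pure response is 3 with expected payoff 33/4.

33/4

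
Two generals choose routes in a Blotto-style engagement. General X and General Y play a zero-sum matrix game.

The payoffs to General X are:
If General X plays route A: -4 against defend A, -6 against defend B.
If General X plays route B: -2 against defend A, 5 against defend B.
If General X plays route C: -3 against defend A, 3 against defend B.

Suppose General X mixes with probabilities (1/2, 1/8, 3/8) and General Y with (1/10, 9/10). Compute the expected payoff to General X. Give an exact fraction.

-117/80

Against (1/10, 9/10), each row's expected payoff is route A: -29/5; route B: 43/10; route C: 12/5.
Taking the (1/2, 1/8, 3/8)-weighted average: (1/2)·(-29/5) + (1/8)·(43/10) + (3/8)·(12/5) = -117/80.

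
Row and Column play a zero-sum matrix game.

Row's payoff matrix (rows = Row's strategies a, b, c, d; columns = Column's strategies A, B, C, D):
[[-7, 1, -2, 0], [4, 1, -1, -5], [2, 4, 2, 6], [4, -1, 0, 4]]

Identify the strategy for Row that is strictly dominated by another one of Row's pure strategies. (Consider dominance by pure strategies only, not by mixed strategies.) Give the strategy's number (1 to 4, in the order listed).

Compare a with c: 2 > -7, 4 > 1, 2 > -2, 6 > 0.
So c strictly dominates a for Row; a is strictly dominated.

1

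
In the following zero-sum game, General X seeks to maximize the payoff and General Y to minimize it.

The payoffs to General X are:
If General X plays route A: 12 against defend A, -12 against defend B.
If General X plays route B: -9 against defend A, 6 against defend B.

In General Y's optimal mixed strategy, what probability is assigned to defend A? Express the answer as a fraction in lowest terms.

6/13

Row minima are -12 and -9, so General X's maximin is -9; column maxima are 12 and 6, so General Y's minimax is 6. These differ, so the equilibrium is in mixed strategies.
Let General Y play defend A with probability q. General X is indifferent when 12q − 12(1−q) = −9q + 6(1−q), giving q = 6/13.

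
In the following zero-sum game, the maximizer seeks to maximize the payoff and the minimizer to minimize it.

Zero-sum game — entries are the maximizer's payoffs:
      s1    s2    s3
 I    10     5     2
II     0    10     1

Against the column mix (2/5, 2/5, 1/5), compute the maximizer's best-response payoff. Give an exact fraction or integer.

I: (10)·(2/5) + (5)·(2/5) + (2)·(1/5) = 32/5.
II: (0)·(2/5) + (10)·(2/5) + (1)·(1/5) = 21/5.
The best pure response is I with expected payoff 32/5.

32/5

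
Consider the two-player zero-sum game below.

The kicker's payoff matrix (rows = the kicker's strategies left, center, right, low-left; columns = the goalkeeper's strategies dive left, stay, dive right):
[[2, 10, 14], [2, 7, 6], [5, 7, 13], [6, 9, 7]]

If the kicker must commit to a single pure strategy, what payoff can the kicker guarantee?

The worst-case payoff for each row is left: 2, center: 2, right: 5, low-left: 6.
The best of these is 6.

6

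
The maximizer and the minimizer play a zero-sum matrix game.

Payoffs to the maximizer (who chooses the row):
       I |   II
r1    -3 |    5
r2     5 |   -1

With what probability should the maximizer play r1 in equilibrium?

3/7

Row minima are -3 and -1, so the maximizer's maximin is -1; column maxima are 5 and 5, so the minimizer's minimax is 5. These differ, so the equilibrium is in mixed strategies.
Let the maximizer play r1 with probability p. The minimizer is indifferent when −3p + 5(1−p) = 5p − (1−p), giving p = 3/7.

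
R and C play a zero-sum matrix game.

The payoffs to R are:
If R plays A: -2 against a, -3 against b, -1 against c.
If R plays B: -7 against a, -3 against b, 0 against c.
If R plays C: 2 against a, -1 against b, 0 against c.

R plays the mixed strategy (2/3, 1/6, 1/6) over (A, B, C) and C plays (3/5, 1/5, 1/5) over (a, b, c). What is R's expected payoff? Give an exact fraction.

-59/30

Against (3/5, 1/5, 1/5), each row's expected payoff is A: -2; B: -24/5; C: 1.
Taking the (2/3, 1/6, 1/6)-weighted average: (2/3)·(-2) + (1/6)·(-24/5) + (1/6)·(1) = -59/30.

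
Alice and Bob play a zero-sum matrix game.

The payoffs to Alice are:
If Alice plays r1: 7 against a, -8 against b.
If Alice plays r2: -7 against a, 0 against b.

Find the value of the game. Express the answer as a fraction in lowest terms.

-28/11

Row minima are -8 and -7, so Alice's maximin is -7; column maxima are 7 and 0, so Bob's minimax is 0. These differ, so the equilibrium is in mixed strategies.
Let Alice play r1 with probability p. Bob is indifferent when 7p − 7(1−p) = −8p, giving p = 7/22.
Let Bob play a with probability q. Alice is indifferent when 7q − 8(1−q) = −7q, giving q = 4/11.
The value is 7·(4/11) + (-8)·(7/11) = -28/11.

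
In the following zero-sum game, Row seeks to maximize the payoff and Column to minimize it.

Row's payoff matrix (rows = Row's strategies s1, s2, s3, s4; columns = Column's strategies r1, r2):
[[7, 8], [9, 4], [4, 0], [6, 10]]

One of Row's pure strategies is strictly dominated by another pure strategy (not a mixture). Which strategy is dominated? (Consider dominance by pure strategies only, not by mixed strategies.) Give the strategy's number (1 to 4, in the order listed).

Compare s3 with s1: 7 > 4, 8 > 0.
So s1 strictly dominates s3 for Row; s3 is strictly dominated.

3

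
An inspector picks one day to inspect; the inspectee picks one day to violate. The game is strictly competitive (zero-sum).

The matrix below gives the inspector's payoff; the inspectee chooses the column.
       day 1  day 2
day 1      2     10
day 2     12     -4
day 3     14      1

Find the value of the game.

Row day 2 is strictly dominated by row day 3, so the inspector never plays it.
The remaining 2×2 game on (day 1, day 3) × (day 1, day 2) has no saddle point. Let the inspector play day 1 with probability p; indifference gives 2p + 14(1−p) = 10p + (1−p), so p = 13/21.
Similarly the inspectee's optimal q on day 1 is 3/7, and the value is 2·(3/7) + (10)·(4/7) = 46/7.

46/7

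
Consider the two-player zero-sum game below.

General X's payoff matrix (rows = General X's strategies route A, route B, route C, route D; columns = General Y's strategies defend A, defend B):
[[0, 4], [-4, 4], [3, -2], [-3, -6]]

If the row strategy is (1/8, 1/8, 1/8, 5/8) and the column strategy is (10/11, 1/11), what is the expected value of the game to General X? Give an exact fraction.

Against (10/11, 1/11), each row's expected payoff is route A: 4/11; route B: -36/11; route C: 28/11; route D: -36/11.
Taking the (1/8, 1/8, 1/8, 5/8)-weighted average: (1/8)·(4/11) + (1/8)·(-36/11) + (1/8)·(28/11) + (5/8)·(-36/11) = -23/11.

-23/11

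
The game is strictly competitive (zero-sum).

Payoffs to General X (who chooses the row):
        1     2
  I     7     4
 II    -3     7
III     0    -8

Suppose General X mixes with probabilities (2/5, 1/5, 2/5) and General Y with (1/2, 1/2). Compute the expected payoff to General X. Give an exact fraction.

Against (1/2, 1/2), each row's expected payoff is I: 11/2; II: 2; III: -4.
Taking the (2/5, 1/5, 2/5)-weighted average: (2/5)·(11/2) + (1/5)·(2) + (2/5)·(-4) = 1.

1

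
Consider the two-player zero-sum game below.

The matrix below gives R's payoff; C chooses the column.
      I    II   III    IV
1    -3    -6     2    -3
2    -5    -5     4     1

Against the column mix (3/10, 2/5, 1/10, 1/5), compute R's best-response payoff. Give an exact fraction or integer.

1: (-3)·(3/10) + (-6)·(2/5) + (2)·(1/10) + (-3)·(1/5) = -37/10.
2: (-5)·(3/10) + (-5)·(2/5) + (4)·(1/10) + (1)·(1/5) = -29/10.
The best pure response is 2 with expected payoff -29/10.

-29/10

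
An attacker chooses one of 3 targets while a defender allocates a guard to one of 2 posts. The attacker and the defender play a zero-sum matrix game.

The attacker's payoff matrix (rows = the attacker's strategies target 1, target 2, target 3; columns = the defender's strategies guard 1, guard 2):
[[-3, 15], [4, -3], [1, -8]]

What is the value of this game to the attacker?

51/25

Row target 3 is strictly dominated by row target 2, so the attacker never plays it.
The remaining 2×2 game on (target 1, target 2) × (guard 1, guard 2) has no saddle point. Let the attacker play target 1 with probability p; indifference gives −3p + 4(1−p) = 15p − 3(1−p), so p = 7/25.
Similarly the defender's optimal q on guard 1 is 18/25, and the value is -3·(18/25) + (15)·(7/25) = 51/25.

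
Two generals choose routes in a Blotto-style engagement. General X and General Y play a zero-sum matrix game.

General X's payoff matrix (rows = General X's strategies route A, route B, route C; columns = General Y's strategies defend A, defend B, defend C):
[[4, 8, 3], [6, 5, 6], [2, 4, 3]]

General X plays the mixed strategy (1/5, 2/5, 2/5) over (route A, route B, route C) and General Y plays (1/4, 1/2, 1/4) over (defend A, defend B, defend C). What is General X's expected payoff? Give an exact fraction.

93/20

Against (1/4, 1/2, 1/4), each row's expected payoff is route A: 23/4; route B: 11/2; route C: 13/4.
Taking the (1/5, 2/5, 2/5)-weighted average: (1/5)·(23/4) + (2/5)·(11/2) + (2/5)·(13/4) = 93/20.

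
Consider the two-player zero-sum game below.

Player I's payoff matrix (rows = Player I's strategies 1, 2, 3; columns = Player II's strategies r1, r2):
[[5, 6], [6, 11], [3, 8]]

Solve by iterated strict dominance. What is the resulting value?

Column r2 is strictly dominated by r1 for Player II (5<6, 6<11, 3<8); eliminate r2.
Row 3 is strictly dominated by row 1 (5>3); eliminate 3.
Row 1 is strictly dominated by row 2 (6>5); eliminate 1.
Only (2, r1) remains, with payoff 6.

6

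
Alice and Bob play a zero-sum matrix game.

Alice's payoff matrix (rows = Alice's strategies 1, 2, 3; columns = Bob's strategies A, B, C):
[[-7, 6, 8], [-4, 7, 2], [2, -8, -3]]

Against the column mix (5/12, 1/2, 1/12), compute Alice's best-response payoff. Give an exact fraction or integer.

2

1: (-7)·(5/12) + (6)·(1/2) + (8)·(1/12) = 3/4.
2: (-4)·(5/12) + (7)·(1/2) + (2)·(1/12) = 2.
3: (2)·(5/12) + (-8)·(1/2) + (-3)·(1/12) = -41/12.
The best pure response is 2 with expected payoff 2.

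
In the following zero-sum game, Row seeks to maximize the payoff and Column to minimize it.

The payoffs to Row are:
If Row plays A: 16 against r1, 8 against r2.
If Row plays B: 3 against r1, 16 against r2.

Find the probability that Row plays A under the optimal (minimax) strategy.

Row minima are 8 and 3, so Row's maximin is 8; column maxima are 16 and 16, so Column's minimax is 16. These differ, so the equilibrium is in mixed strategies.
Let Row play A with probability p. Column is indifferent when 16p + 3(1−p) = 8p + 16(1−p), giving p = 13/21.

13/21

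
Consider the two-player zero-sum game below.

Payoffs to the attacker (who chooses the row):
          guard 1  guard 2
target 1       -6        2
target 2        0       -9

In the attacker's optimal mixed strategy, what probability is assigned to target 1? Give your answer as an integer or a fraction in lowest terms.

9/17

Row minima are -6 and -9, so the attacker's maximin is -6; column maxima are 0 and 2, so the defender's minimax is 0. These differ, so the equilibrium is in mixed strategies.
Let the attacker play target 1 with probability p. The defender is indifferent when −6p = 2p − 9(1−p), giving p = 9/17.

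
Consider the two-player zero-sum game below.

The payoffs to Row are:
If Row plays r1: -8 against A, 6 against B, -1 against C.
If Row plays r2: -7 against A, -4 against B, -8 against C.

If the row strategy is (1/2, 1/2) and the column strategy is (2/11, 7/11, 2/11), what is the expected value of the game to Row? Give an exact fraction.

-17/11

Against (2/11, 7/11, 2/11), each row's expected payoff is r1: 24/11; r2: -58/11.
Taking the (1/2, 1/2)-weighted average: (1/2)·(24/11) + (1/2)·(-58/11) = -17/11.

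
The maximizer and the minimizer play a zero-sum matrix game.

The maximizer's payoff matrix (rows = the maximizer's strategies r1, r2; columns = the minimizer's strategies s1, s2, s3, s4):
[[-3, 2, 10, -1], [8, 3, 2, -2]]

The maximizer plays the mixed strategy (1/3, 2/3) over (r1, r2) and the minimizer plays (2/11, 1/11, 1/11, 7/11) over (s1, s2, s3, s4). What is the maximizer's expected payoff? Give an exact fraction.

Against (2/11, 1/11, 1/11, 7/11), each row's expected payoff is r1: -1/11; r2: 7/11.
Taking the (1/3, 2/3)-weighted average: (1/3)·(-1/11) + (2/3)·(7/11) = 13/33.

13/33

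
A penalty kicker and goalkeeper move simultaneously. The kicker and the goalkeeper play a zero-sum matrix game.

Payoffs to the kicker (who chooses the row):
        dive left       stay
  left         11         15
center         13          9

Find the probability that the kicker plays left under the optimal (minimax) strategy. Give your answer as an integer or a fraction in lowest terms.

Row minima are 11 and 9, so the kicker's maximin is 11; column maxima are 13 and 15, so the goalkeeper's minimax is 13. These differ, so the equilibrium is in mixed strategies.
Let the kicker play left with probability p. The goalkeeper is indifferent when 11p + 13(1−p) = 15p + 9(1−p), giving p = 1/2.

1/2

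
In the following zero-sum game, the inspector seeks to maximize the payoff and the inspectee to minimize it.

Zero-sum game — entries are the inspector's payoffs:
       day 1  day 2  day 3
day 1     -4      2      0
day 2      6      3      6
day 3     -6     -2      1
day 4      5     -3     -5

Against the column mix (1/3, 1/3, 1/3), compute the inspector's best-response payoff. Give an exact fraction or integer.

5

day 1: (-4)·(1/3) + (2)·(1/3) + (0)·(1/3) = -2/3.
day 2: (6)·(1/3) + (3)·(1/3) + (6)·(1/3) = 5.
day 3: (-6)·(1/3) + (-2)·(1/3) + (1)·(1/3) = -7/3.
day 4: (5)·(1/3) + (-3)·(1/3) + (-5)·(1/3) = -1.
The best pure response is day 2 with expected payoff 5.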